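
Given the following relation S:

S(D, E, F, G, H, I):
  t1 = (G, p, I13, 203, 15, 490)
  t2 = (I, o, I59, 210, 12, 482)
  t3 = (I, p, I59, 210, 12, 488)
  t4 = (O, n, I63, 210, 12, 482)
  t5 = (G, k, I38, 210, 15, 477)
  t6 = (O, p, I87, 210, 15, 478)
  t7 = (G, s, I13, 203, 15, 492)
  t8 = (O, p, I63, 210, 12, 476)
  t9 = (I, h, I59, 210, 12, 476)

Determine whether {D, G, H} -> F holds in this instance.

Yes

(D=G, G=203, H=15): rows 1, 7 → F = I13, I13 ✓
(D=I, G=210, H=12): rows 2, 3, 9 → F = I59, I59, I59 ✓
(D=O, G=210, H=12): rows 4, 8 → F = I63, I63 ✓
(D=G, G=210, H=15): row 5 → F = I38 ✓
(D=O, G=210, H=15): row 6 → F = I87 ✓
Every {D, G, H} value is associated with a single F value, so {D, G, H} -> F holds.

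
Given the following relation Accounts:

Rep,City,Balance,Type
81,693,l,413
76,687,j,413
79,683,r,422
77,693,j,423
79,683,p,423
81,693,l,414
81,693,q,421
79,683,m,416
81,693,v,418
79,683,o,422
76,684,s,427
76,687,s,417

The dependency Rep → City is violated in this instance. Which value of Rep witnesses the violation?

76

Rep=81: 4 rows → City = 693, 693, 693, 693 ✓
Rep=76: 3 rows → City takes values {687, 684} — violation
Rep=79: 4 rows → City = 683, 683, 683, 683 ✓
Rep=77: 1 row → City = 693 ✓
The only Rep value with inconsistent City is Rep=76.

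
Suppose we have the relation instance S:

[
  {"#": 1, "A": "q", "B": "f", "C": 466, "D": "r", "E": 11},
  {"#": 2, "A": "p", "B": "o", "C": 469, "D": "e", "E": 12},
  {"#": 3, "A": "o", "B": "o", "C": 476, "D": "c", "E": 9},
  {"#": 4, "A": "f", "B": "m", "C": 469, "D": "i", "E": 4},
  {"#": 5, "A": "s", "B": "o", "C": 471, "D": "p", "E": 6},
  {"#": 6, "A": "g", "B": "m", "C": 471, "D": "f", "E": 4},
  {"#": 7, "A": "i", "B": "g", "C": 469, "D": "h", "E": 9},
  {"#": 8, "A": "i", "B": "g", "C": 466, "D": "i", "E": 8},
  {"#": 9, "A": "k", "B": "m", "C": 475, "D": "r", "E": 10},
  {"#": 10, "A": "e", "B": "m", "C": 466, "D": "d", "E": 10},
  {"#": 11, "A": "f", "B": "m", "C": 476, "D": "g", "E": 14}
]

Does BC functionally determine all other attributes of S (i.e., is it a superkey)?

All 11 rows have distinct BC values, so BC → (all attributes) holds and BC is a superkey.

Yes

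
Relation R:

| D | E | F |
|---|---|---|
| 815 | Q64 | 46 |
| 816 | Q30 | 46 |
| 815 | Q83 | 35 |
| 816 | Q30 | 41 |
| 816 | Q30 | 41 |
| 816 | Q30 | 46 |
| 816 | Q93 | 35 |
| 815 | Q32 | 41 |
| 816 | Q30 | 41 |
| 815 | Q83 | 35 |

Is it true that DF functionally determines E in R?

Yes

(D=815, F=46): 1 row → E = Q64 ✓
(D=816, F=46): 2 rows → E = Q30, Q30 ✓
(D=815, F=35): 2 rows → E = Q83, Q83 ✓
(D=816, F=41): 3 rows → E = Q30, Q30, Q30 ✓
(D=816, F=35): 1 row → E = Q93 ✓
(D=815, F=41): 1 row → E = Q32 ✓
Every DF value is associated with a single E value, so DF -> E holds.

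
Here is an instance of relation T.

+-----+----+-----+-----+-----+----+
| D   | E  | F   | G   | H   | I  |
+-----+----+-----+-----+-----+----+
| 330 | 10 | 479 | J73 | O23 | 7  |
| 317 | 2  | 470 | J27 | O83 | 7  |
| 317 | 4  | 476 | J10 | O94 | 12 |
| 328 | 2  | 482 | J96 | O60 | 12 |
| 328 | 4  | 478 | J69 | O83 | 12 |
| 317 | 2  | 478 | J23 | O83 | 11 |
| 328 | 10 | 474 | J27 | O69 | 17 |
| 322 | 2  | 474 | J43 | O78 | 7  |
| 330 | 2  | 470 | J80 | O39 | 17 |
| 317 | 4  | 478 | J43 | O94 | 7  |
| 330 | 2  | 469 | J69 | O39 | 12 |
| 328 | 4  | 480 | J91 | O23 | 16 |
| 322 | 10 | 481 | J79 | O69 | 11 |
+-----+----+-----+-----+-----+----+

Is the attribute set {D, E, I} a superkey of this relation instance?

All 13 rows have distinct {D, E, I} values, so {D, E, I} → (all attributes) holds and {D, E, I} is a superkey.

Yes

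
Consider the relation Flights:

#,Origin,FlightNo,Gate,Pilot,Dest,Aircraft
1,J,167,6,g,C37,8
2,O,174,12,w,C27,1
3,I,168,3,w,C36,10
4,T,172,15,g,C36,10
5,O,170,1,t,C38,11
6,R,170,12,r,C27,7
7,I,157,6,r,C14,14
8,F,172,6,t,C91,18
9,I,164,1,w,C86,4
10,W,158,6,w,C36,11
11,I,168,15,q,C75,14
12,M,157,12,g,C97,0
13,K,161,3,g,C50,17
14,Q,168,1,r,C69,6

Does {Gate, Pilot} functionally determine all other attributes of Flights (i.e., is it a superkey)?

All 14 rows have distinct {Gate, Pilot} values, so {Gate, Pilot} → (all attributes) holds and {Gate, Pilot} is a superkey.

Yes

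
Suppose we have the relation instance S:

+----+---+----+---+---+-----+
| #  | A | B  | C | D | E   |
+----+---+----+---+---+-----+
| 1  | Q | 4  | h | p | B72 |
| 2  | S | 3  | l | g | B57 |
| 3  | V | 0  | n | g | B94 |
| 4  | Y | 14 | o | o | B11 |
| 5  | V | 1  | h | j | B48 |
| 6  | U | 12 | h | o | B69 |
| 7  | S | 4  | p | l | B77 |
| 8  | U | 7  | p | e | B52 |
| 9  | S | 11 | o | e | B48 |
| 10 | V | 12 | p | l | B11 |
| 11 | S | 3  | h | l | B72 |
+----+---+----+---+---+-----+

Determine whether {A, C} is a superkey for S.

Yes

All 11 rows have distinct {A, C} values, so {A, C} → (all attributes) holds and {A, C} is a superkey.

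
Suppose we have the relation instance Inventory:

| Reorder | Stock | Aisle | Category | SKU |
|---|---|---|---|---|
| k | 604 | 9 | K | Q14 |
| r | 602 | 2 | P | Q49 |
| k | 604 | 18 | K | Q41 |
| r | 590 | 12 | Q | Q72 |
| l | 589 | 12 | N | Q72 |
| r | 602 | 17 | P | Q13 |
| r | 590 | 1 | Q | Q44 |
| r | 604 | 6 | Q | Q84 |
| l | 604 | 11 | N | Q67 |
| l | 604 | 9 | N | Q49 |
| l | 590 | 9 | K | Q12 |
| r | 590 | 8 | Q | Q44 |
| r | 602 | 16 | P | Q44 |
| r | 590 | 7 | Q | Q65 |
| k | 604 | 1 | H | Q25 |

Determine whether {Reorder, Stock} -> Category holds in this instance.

(Reorder=k, Stock=604): 3 rows → Category takes values {K, H} — violation
(Reorder=r, Stock=602): 3 rows → Category = P, P, P ✓
(Reorder=r, Stock=590): 4 rows → Category = Q, Q, Q, Q ✓
(Reorder=l, Stock=589): 1 row → Category = N ✓
(Reorder=r, Stock=604): 1 row → Category = Q ✓
(Reorder=l, Stock=604): 2 rows → Category = N, N ✓
(Reorder=l, Stock=590): 1 row → Category = K ✓
Two rows agree on {Reorder, Stock} but differ on Category, so {Reorder, Stock} -> Category does not hold.

No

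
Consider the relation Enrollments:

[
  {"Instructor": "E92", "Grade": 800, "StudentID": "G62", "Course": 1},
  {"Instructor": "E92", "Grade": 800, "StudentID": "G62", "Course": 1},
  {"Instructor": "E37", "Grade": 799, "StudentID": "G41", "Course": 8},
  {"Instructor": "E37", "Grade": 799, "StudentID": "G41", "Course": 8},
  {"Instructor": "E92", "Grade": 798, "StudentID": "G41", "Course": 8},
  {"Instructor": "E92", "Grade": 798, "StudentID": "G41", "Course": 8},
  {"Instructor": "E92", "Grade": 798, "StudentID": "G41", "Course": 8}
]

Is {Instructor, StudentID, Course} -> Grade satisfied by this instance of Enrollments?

(Instructor=E92, StudentID=G62, Course=1): 2 rows → Grade = 800, 800 ✓
(Instructor=E37, StudentID=G41, Course=8): 2 rows → Grade = 799, 799 ✓
(Instructor=E92, StudentID=G41, Course=8): 3 rows → Grade = 798, 798, 798 ✓
Every {Instructor, StudentID, Course} value is associated with a single Grade value, so {Instructor, StudentID, Course} -> Grade holds.

Yes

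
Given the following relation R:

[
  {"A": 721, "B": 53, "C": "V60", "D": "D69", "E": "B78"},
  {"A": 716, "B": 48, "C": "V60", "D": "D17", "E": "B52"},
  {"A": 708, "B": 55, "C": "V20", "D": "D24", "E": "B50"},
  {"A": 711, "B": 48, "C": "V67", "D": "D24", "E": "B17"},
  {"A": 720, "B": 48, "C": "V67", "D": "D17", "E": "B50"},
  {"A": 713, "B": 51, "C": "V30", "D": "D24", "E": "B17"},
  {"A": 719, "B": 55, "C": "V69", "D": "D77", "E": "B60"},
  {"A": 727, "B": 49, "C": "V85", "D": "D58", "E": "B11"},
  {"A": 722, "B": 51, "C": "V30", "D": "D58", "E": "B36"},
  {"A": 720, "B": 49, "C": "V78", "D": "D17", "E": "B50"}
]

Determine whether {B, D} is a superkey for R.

No

Two distinct rows share (B=48, D=D17), so {B, D} does not determine every attribute — not a superkey.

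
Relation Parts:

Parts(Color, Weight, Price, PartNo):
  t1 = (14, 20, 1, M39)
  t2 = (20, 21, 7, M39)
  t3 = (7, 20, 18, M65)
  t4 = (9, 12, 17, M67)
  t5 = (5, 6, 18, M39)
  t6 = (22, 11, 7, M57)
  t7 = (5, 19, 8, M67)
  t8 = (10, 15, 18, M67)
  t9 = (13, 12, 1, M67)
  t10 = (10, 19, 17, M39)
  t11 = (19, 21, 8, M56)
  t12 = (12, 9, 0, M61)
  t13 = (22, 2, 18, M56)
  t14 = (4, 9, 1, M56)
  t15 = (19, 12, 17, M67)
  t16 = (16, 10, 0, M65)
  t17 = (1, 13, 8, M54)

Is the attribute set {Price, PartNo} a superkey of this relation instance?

Rows 4 and 15 have the same {Price, PartNo} value (Price=17, PartNo=M67) but are distinct tuples, so {Price, PartNo} does not determine every attribute — not a superkey.

No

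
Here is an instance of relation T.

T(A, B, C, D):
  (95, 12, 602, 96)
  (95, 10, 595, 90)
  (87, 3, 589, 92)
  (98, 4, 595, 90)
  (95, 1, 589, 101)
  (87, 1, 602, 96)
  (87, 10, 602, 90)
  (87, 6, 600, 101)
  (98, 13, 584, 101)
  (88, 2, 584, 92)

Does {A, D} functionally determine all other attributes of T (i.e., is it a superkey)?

Yes

All 10 rows have distinct {A, D} values, so {A, D} → (all attributes) holds and {A, D} is a superkey.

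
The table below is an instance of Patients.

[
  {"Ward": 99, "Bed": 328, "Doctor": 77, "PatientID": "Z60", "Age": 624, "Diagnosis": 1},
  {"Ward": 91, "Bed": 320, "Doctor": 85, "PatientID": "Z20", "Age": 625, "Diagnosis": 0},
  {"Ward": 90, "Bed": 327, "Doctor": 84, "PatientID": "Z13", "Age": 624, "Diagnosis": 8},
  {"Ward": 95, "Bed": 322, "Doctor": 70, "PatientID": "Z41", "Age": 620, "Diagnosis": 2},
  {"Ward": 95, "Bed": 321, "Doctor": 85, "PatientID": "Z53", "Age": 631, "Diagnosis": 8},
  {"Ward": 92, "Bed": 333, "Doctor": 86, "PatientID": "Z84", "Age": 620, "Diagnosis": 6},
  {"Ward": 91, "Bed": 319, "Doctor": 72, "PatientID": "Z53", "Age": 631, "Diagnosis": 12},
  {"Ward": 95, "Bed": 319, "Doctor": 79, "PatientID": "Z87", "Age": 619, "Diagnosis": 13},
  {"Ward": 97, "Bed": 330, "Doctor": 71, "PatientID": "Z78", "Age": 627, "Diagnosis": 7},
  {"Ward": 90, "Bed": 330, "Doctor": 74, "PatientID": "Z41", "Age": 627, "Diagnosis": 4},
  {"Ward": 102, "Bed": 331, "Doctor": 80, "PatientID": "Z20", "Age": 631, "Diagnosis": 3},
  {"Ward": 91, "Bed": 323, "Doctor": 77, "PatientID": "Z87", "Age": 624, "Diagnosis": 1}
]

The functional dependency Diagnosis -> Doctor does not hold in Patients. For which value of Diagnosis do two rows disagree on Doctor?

8

Diagnosis=1: 2 rows → Doctor = 77, 77 ✓
Diagnosis=0: 1 row → Doctor = 85 ✓
Diagnosis=8: 2 rows → Doctor takes values {84, 85} — violation
Diagnosis=2: 1 row → Doctor = 70 ✓
Diagnosis=6: 1 row → Doctor = 86 ✓
Diagnosis=12: 1 row → Doctor = 72 ✓
Diagnosis=13: 1 row → Doctor = 79 ✓
Diagnosis=7: 1 row → Doctor = 71 ✓
Diagnosis=4: 1 row → Doctor = 74 ✓
Diagnosis=3: 1 row → Doctor = 80 ✓
The only Diagnosis value with inconsistent Doctor is Diagnosis=8.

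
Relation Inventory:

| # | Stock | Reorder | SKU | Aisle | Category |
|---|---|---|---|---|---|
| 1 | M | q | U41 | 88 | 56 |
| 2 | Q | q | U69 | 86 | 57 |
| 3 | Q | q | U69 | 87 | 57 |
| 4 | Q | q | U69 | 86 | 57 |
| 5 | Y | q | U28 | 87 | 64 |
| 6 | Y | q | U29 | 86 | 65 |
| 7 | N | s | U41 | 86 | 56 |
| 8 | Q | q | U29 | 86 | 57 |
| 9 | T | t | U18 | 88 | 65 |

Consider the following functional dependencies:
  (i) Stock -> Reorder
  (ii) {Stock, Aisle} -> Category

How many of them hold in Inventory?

2

(i) Stock -> Reorder: every LHS value maps to a single RHS value — holds.
(ii) {Stock, Aisle} -> Category: every LHS value maps to a single RHS value — holds.
2 of the 2 dependencies hold.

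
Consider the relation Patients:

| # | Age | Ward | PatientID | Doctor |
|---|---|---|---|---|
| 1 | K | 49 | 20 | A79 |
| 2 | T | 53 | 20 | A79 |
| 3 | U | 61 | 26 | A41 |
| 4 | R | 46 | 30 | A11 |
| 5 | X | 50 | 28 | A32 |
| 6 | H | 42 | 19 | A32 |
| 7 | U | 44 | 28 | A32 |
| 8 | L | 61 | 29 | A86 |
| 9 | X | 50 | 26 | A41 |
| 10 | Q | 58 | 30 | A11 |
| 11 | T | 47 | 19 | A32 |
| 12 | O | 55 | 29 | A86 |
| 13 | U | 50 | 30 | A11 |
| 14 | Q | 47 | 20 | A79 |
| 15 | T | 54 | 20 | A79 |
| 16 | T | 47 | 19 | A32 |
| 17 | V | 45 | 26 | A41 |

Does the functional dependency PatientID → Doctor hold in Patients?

Yes

PatientID=20: rows 1, 2, 14, 15 → Doctor = A79, A79, A79, A79 ✓
PatientID=26: rows 3, 9, 17 → Doctor = A41, A41, A41 ✓
PatientID=30: rows 4, 10, 13 → Doctor = A11, A11, A11 ✓
PatientID=28: rows 5, 7 → Doctor = A32, A32 ✓
PatientID=19: rows 6, 11, 16 → Doctor = A32, A32, A32 ✓
PatientID=29: rows 8, 12 → Doctor = A86, A86 ✓
Every PatientID value is associated with a single Doctor value, so PatientID → Doctor holds.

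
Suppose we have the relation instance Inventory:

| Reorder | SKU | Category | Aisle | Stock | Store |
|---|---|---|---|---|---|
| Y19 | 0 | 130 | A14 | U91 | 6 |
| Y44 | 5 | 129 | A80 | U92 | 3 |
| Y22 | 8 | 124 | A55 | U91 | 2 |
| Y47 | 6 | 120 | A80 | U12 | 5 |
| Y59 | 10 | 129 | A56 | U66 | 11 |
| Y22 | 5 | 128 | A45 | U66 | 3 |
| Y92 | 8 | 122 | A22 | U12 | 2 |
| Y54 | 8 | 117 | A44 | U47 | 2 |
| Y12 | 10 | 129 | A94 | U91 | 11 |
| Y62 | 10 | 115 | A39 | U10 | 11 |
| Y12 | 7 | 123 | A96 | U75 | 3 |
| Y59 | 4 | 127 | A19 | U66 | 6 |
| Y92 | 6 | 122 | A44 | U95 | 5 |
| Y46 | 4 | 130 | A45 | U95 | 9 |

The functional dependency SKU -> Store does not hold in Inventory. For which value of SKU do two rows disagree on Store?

4

SKU=0: 1 row → Store = 6 ✓
SKU=5: 2 rows → Store = 3, 3 ✓
SKU=8: 3 rows → Store = 2, 2, 2 ✓
SKU=6: 2 rows → Store = 5, 5 ✓
SKU=10: 3 rows → Store = 11, 11, 11 ✓
SKU=7: 1 row → Store = 3 ✓
SKU=4: 2 rows → Store takes values {6, 9} — violation
The only SKU value with inconsistent Store is SKU=4.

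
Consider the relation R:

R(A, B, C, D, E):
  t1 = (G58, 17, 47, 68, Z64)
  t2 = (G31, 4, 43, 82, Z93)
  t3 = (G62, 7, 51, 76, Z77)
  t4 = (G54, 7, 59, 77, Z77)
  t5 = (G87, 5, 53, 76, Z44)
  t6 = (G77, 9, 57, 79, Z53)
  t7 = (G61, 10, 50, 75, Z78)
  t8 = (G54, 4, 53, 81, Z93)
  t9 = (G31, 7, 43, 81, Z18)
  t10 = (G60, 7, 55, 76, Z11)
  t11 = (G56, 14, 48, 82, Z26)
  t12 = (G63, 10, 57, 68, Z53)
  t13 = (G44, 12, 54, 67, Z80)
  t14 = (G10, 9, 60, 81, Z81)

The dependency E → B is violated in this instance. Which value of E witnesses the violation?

Z53

E=Z64: row 1 → B = 17 ✓
E=Z93: rows 2, 8 → B = 4, 4 ✓
E=Z77: rows 3, 4 → B = 7, 7 ✓
E=Z44: row 5 → B = 5 ✓
E=Z53: rows 6, 12 → B takes values {9, 10} — violation
E=Z78: row 7 → B = 10 ✓
E=Z18: row 9 → B = 7 ✓
E=Z11: row 10 → B = 7 ✓
E=Z26: row 11 → B = 14 ✓
E=Z80: row 13 → B = 12 ✓
E=Z81: row 14 → B = 9 ✓
The only E value with inconsistent B is E=Z53.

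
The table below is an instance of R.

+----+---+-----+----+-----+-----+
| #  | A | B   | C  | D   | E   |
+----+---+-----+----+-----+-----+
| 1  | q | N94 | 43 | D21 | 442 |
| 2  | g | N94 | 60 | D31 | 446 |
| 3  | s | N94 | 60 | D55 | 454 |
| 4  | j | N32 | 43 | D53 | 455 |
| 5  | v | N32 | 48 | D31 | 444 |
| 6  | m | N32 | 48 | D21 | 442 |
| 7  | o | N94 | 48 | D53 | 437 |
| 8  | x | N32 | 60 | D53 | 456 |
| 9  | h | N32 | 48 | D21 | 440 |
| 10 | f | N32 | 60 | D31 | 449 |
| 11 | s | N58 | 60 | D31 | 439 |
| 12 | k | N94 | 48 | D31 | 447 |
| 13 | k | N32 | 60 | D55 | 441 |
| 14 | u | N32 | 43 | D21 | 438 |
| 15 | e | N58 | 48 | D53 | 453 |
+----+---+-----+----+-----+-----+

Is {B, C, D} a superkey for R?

Rows 6 and 9 have the same {B, C, D} value (B=N32, C=48, D=D21) but are distinct tuples, so {B, C, D} does not determine every attribute — not a superkey.

No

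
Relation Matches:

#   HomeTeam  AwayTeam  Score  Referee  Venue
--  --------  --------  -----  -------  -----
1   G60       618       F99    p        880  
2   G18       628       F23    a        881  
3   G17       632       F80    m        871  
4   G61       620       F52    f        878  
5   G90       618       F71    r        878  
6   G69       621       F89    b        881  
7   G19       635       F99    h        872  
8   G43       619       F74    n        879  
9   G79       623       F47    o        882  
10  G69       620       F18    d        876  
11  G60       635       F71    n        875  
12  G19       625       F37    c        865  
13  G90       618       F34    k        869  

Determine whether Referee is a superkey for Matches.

No

Rows 8 and 11 have the same Referee value Referee=n but are distinct tuples, so Referee does not determine every attribute — not a superkey.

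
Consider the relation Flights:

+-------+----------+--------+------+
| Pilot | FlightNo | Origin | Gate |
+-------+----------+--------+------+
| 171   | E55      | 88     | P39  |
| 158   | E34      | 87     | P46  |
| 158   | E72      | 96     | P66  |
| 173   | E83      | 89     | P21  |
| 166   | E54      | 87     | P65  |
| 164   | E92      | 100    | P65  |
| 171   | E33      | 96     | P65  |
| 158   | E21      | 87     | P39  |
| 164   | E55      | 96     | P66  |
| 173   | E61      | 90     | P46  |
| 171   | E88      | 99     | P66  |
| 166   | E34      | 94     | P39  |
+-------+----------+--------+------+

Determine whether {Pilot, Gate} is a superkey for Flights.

Yes

All 12 rows have distinct {Pilot, Gate} values, so {Pilot, Gate} → (all attributes) holds and {Pilot, Gate} is a superkey.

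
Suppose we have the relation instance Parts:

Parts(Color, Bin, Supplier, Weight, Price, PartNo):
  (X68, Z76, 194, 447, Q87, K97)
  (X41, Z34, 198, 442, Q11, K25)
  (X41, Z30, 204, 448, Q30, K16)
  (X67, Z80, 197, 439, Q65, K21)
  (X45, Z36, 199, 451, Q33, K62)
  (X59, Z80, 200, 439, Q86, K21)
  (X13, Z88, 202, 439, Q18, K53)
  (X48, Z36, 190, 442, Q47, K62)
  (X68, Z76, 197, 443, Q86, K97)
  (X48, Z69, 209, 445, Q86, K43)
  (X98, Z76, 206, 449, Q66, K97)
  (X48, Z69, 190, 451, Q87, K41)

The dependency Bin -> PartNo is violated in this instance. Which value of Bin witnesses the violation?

Bin=Z76: 3 rows → PartNo = K97, K97, K97 ✓
Bin=Z34: 1 row → PartNo = K25 ✓
Bin=Z30: 1 row → PartNo = K16 ✓
Bin=Z80: 2 rows → PartNo = K21, K21 ✓
Bin=Z36: 2 rows → PartNo = K62, K62 ✓
Bin=Z88: 1 row → PartNo = K53 ✓
Bin=Z69: 2 rows → PartNo takes values {K43, K41} — violation
The only Bin value with inconsistent PartNo is Bin=Z69.

Z69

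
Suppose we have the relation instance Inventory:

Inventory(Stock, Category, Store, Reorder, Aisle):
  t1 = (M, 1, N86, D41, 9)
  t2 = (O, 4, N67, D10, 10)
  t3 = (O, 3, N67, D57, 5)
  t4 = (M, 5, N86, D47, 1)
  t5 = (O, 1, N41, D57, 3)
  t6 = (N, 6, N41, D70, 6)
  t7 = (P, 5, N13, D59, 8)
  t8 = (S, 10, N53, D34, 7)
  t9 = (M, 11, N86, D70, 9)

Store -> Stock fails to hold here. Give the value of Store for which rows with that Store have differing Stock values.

N41

Store=N86: rows 1, 4, 9 → Stock = M, M, M ✓
Store=N67: rows 2, 3 → Stock = O, O ✓
Store=N41: rows 5, 6 → Stock takes values {O, N} — violation
Store=N13: row 7 → Stock = P ✓
Store=N53: row 8 → Stock = S ✓
The only Store value with inconsistent Stock is Store=N41.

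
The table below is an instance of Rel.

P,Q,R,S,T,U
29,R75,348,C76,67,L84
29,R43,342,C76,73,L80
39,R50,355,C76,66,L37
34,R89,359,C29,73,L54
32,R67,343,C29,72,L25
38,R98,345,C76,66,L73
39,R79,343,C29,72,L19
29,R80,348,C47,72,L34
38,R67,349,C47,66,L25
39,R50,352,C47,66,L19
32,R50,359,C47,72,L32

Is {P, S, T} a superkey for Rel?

All 11 rows have distinct {P, S, T} values, so {P, S, T} → (all attributes) holds and {P, S, T} is a superkey.

Yes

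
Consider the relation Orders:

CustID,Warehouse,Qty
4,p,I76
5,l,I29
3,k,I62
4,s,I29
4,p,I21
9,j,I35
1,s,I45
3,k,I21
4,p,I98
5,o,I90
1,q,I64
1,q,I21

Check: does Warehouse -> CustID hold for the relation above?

Warehouse=p: 3 rows → CustID = 4, 4, 4 ✓
Warehouse=l: 1 row → CustID = 5 ✓
Warehouse=k: 2 rows → CustID = 3, 3 ✓
Warehouse=s: 2 rows → CustID takes values {4, 1} — violation
Warehouse=j: 1 row → CustID = 9 ✓
Warehouse=o: 1 row → CustID = 5 ✓
Warehouse=q: 2 rows → CustID = 1, 1 ✓
Two rows agree on Warehouse but differ on CustID, so Warehouse -> CustID does not hold.

No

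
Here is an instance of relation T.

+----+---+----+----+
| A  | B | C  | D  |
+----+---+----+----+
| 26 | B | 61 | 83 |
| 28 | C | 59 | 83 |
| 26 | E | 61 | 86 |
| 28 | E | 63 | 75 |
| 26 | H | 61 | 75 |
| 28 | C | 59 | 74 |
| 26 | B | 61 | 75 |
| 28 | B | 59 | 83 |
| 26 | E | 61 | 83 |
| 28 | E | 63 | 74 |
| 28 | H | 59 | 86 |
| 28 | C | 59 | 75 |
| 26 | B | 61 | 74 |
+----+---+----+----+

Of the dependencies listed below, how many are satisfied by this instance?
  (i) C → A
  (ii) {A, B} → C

(i) C → A: every LHS value maps to a single RHS value — holds.
(ii) {A, B} → C: every LHS value maps to a single RHS value — holds.
2 of the 2 dependencies hold.

2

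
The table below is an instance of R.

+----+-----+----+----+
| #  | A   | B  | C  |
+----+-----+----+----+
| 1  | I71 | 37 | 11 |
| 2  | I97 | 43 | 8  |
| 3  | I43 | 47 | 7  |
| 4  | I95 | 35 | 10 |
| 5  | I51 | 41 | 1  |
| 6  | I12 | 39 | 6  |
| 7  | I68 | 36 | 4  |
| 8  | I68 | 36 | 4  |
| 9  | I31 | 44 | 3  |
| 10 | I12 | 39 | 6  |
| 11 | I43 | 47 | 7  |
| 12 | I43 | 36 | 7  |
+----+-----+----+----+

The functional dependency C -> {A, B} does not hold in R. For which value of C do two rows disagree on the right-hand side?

C=11: row 1 → {A,B} = (I71, 37) ✓
C=8: row 2 → {A,B} = (I97, 43) ✓
C=7: rows 3, 11, 12 → {A,B} takes values {(I43, 47), (I43, 36)} — violation
C=10: row 4 → {A,B} = (I95, 35) ✓
C=1: row 5 → {A,B} = (I51, 41) ✓
C=6: rows 6, 10 → {A,B} = (I12, 39), (I12, 39) ✓
C=4: rows 7, 8 → {A,B} = (I68, 36), (I68, 36) ✓
C=3: row 9 → {A,B} = (I31, 44) ✓
The only C value with inconsistent RHS is C=7.

7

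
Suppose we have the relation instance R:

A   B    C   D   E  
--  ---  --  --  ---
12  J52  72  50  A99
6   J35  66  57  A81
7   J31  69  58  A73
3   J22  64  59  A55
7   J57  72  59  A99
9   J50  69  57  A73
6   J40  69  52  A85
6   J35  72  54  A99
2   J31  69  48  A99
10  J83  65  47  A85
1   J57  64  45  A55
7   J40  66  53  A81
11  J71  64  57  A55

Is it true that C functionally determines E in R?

C=72: 3 rows → E = A99, A99, A99 ✓
C=66: 2 rows → E = A81, A81 ✓
C=69: 4 rows → E takes values {A73, A85, A99} — violation
C=64: 3 rows → E = A55, A55, A55 ✓
C=65: 1 row → E = A85 ✓
Two rows agree on C but differ on E, so C → E does not hold.

No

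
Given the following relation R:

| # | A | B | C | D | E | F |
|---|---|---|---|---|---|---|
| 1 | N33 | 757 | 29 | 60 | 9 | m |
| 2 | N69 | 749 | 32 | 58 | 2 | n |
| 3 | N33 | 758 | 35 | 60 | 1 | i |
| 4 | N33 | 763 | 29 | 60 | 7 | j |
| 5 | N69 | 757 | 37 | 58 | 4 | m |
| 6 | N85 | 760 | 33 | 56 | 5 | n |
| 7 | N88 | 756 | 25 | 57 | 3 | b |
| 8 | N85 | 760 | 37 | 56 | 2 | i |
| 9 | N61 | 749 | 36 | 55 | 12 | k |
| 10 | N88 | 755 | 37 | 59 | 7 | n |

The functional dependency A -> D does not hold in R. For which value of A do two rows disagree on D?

N88

A=N33: rows 1, 3, 4 → D = 60, 60, 60 ✓
A=N69: rows 2, 5 → D = 58, 58 ✓
A=N85: rows 6, 8 → D = 56, 56 ✓
A=N88: rows 7, 10 → D takes values {57, 59} — violation
A=N61: row 9 → D = 55 ✓
The only A value with inconsistent D is A=N88.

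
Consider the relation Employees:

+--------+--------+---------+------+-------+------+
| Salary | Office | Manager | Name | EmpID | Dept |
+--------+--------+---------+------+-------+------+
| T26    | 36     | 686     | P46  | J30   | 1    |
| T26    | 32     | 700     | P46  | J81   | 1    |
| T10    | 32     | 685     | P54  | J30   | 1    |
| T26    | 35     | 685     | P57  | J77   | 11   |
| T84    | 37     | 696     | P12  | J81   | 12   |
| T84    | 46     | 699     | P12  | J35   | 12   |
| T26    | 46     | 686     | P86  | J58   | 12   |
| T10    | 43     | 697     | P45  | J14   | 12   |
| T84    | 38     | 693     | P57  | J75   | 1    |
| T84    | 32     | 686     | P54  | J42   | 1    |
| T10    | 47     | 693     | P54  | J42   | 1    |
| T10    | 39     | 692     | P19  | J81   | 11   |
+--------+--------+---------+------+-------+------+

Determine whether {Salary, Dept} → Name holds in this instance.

No

(Salary=T26, Dept=1): 2 rows → Name = P46, P46 ✓
(Salary=T10, Dept=1): 2 rows → Name = P54, P54 ✓
(Salary=T26, Dept=11): 1 row → Name = P57 ✓
(Salary=T84, Dept=12): 2 rows → Name = P12, P12 ✓
(Salary=T26, Dept=12): 1 row → Name = P86 ✓
(Salary=T10, Dept=12): 1 row → Name = P45 ✓
(Salary=T84, Dept=1): 2 rows → Name takes values {P57, P54} — violation
(Salary=T10, Dept=11): 1 row → Name = P19 ✓
Two rows agree on {Salary, Dept} but differ on Name, so {Salary, Dept} → Name does not hold.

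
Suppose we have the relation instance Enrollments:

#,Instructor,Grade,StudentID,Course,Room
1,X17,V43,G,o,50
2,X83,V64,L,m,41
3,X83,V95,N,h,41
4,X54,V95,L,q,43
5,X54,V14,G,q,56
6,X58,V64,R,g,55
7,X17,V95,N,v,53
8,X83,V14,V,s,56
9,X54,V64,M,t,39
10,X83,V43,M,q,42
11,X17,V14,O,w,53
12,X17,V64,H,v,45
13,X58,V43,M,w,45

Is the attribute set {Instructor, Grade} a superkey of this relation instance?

Yes

All 13 rows have distinct {Instructor, Grade} values, so {Instructor, Grade} → (all attributes) holds and {Instructor, Grade} is a superkey.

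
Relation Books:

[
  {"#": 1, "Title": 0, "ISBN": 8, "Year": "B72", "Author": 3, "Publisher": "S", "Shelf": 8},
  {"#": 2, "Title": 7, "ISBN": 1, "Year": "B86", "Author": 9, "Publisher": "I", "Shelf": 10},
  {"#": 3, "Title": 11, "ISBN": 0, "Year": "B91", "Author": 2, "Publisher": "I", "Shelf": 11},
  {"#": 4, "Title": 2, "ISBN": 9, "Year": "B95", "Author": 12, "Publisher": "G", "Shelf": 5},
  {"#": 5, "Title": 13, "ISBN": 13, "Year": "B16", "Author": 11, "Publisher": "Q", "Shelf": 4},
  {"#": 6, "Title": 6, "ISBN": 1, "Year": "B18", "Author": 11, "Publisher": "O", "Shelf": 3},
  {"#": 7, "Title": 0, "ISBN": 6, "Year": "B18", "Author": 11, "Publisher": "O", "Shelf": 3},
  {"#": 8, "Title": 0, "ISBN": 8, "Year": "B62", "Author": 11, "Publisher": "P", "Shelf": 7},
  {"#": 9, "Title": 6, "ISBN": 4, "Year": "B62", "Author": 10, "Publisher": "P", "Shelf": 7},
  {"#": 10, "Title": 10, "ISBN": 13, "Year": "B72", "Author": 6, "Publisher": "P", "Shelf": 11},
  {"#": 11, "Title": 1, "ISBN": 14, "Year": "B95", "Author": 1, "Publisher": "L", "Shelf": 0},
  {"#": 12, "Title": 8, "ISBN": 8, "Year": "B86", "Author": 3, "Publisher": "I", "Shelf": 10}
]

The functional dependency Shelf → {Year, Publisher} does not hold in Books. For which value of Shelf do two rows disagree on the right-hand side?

11

Shelf=8: row 1 → {Year,Publisher} = (B72, S) ✓
Shelf=10: rows 2, 12 → {Year,Publisher} = (B86, I), (B86, I) ✓
Shelf=11: rows 3, 10 → {Year,Publisher} takes values {(B91, I), (B72, P)} — violation
Shelf=5: row 4 → {Year,Publisher} = (B95, G) ✓
Shelf=4: row 5 → {Year,Publisher} = (B16, Q) ✓
Shelf=3: rows 6, 7 → {Year,Publisher} = (B18, O), (B18, O) ✓
Shelf=7: rows 8, 9 → {Year,Publisher} = (B62, P), (B62, P) ✓
Shelf=0: row 11 → {Year,Publisher} = (B95, L) ✓
The only Shelf value with inconsistent RHS is Shelf=11.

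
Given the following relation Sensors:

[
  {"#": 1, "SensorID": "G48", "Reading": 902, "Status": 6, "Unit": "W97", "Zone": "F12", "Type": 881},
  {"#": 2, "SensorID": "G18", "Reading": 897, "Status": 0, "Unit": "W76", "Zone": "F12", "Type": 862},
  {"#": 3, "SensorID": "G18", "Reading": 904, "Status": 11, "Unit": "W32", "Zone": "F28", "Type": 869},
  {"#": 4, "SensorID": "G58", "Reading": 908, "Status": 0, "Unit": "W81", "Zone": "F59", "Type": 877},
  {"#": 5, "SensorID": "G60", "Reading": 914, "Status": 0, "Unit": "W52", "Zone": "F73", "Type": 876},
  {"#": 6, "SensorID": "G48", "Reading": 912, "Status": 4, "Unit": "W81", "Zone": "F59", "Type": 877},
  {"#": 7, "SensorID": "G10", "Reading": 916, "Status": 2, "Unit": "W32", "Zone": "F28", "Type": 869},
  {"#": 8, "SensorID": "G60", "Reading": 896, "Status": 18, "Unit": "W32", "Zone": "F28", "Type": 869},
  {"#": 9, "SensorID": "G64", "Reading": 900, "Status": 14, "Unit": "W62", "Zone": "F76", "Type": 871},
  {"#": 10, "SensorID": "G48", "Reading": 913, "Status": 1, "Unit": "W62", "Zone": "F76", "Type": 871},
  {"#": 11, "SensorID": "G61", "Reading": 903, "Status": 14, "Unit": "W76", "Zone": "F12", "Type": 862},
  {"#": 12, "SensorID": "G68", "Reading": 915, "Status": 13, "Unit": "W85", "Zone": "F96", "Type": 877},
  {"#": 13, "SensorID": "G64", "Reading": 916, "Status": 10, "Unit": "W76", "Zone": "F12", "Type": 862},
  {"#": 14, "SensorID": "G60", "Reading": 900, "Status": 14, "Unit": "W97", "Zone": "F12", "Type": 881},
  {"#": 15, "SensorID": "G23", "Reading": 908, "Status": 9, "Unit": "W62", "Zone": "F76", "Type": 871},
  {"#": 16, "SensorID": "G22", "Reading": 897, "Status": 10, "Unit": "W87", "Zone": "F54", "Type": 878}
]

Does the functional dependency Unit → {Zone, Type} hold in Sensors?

Yes

Unit=W97: rows 1, 14 → {Zone,Type} = (F12, 881), (F12, 881) ✓
Unit=W76: rows 2, 11, 13 → {Zone,Type} = (F12, 862), (F12, 862), (F12, 862) ✓
Unit=W32: rows 3, 7, 8 → {Zone,Type} = (F28, 869), (F28, 869), (F28, 869) ✓
Unit=W81: rows 4, 6 → {Zone,Type} = (F59, 877), (F59, 877) ✓
Unit=W52: row 5 → {Zone,Type} = (F73, 876) ✓
Unit=W62: rows 9, 10, 15 → {Zone,Type} = (F76, 871), (F76, 871), (F76, 871) ✓
Unit=W85: row 12 → {Zone,Type} = (F96, 877) ✓
Unit=W87: row 16 → {Zone,Type} = (F54, 878) ✓
Every Unit value is associated with a single {Zone, Type} value, so Unit → {Zone, Type} holds.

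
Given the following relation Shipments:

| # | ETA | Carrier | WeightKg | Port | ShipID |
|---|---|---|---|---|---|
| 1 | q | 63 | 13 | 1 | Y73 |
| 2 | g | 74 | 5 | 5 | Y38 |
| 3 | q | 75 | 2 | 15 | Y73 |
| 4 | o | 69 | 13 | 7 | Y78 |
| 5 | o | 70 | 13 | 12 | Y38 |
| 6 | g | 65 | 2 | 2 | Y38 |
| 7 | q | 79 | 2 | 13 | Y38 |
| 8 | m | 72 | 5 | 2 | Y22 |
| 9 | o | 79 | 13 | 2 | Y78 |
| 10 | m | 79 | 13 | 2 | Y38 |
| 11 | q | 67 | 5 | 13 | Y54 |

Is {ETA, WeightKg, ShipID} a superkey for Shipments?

No

Rows 4 and 9 have the same {ETA, WeightKg, ShipID} value (ETA=o, WeightKg=13, ShipID=Y78) but are distinct tuples, so {ETA, WeightKg, ShipID} does not determine every attribute — not a superkey.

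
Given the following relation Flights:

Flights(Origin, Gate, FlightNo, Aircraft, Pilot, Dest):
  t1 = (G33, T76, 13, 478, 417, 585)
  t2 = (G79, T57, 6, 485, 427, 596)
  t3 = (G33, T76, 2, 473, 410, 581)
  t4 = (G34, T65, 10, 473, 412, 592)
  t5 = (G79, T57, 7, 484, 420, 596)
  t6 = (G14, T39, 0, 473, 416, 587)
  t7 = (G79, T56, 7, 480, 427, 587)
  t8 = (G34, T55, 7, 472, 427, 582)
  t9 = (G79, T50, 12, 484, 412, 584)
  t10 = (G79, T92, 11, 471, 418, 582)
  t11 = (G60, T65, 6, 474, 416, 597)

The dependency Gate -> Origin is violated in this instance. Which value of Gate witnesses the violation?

T65

Gate=T76: rows 1, 3 → Origin = G33, G33 ✓
Gate=T57: rows 2, 5 → Origin = G79, G79 ✓
Gate=T65: rows 4, 11 → Origin takes values {G34, G60} — violation
Gate=T39: row 6 → Origin = G14 ✓
Gate=T56: row 7 → Origin = G79 ✓
Gate=T55: row 8 → Origin = G34 ✓
Gate=T50: row 9 → Origin = G79 ✓
Gate=T92: row 10 → Origin = G79 ✓
The only Gate value with inconsistent Origin is Gate=T65.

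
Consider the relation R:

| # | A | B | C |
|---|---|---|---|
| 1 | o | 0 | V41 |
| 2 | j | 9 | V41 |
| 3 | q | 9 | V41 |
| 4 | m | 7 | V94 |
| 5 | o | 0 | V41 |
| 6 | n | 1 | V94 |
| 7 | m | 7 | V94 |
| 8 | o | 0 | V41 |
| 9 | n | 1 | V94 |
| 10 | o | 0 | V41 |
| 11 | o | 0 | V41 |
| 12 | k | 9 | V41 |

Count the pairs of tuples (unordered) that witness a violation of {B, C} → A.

3

(B=0, C=V41): all 5 rows agree on A — 0 pairs.
(B=9, C=V41): violating pairs (2,3), (2,12), (3,12) — 3 pairs.
(B=7, C=V94): all 2 rows agree on A — 0 pairs.
(B=1, C=V94): all 2 rows agree on A — 0 pairs.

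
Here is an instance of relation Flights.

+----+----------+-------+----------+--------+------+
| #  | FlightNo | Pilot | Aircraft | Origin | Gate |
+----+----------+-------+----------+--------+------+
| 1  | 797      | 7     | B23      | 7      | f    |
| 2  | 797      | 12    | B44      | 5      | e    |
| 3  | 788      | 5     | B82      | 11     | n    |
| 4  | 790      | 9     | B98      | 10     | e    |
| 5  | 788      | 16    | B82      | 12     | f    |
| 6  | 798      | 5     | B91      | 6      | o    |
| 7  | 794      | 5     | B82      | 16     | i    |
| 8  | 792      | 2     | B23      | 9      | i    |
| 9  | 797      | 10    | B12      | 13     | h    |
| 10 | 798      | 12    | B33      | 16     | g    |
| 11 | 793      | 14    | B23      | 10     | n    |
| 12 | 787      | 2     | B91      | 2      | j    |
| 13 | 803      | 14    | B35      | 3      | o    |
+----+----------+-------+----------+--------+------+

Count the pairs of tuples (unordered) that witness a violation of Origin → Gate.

Origin=10: violating pairs (4,11) — 1 pair.
Origin=16: violating pairs (7,10) — 1 pair.

2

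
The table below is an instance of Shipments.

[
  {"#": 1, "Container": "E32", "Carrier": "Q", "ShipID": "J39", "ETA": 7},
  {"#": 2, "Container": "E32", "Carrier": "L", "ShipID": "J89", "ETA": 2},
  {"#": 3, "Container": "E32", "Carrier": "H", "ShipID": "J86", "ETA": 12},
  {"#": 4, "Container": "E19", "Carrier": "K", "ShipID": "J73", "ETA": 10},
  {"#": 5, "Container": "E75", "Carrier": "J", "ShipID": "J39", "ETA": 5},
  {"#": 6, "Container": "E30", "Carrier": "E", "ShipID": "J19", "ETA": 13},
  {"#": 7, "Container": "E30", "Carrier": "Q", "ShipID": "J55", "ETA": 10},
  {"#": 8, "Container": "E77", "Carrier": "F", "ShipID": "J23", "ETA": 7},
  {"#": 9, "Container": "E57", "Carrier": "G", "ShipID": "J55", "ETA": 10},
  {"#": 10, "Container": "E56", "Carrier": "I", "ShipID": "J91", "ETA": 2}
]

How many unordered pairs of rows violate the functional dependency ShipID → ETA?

1

ShipID=J39: violating pairs (1,5) — 1 pair.
ShipID=J55: all 2 rows agree on ETA — 0 pairs.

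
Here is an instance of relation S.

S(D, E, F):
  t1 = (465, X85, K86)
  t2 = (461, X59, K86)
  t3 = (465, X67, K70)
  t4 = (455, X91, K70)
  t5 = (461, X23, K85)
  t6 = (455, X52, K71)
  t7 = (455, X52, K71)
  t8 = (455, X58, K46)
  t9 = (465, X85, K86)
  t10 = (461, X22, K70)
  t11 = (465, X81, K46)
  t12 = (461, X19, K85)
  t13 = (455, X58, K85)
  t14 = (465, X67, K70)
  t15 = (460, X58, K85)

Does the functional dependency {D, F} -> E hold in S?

No

(D=465, F=K86): rows 1, 9 → E = X85, X85 ✓
(D=461, F=K86): row 2 → E = X59 ✓
(D=465, F=K70): rows 3, 14 → E = X67, X67 ✓
(D=455, F=K70): row 4 → E = X91 ✓
(D=461, F=K85): rows 5, 12 → E takes values {X23, X19} — violation
(D=455, F=K71): rows 6, 7 → E = X52, X52 ✓
(D=455, F=K46): row 8 → E = X58 ✓
(D=461, F=K70): row 10 → E = X22 ✓
(D=465, F=K46): row 11 → E = X81 ✓
(D=455, F=K85): row 13 → E = X58 ✓
(D=460, F=K85): row 15 → E = X58 ✓
Two rows agree on {D, F} but differ on E, so {D, F} -> E does not hold.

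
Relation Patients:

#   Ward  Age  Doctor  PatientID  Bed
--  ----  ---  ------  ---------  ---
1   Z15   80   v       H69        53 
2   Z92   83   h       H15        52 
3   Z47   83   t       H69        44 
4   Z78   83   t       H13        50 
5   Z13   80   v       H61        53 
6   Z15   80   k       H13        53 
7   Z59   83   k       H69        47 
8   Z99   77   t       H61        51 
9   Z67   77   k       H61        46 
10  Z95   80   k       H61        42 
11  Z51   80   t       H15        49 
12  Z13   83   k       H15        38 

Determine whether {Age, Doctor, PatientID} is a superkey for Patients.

All 12 rows have distinct {Age, Doctor, PatientID} values, so {Age, Doctor, PatientID} → (all attributes) holds and {Age, Doctor, PatientID} is a superkey.

Yes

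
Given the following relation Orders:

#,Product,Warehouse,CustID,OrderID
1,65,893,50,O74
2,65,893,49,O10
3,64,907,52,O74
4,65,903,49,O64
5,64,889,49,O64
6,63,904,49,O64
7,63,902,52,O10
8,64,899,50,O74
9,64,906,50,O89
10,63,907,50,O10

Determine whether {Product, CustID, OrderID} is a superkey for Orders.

All 10 rows have distinct {Product, CustID, OrderID} values, so {Product, CustID, OrderID} → (all attributes) holds and {Product, CustID, OrderID} is a superkey.

Yes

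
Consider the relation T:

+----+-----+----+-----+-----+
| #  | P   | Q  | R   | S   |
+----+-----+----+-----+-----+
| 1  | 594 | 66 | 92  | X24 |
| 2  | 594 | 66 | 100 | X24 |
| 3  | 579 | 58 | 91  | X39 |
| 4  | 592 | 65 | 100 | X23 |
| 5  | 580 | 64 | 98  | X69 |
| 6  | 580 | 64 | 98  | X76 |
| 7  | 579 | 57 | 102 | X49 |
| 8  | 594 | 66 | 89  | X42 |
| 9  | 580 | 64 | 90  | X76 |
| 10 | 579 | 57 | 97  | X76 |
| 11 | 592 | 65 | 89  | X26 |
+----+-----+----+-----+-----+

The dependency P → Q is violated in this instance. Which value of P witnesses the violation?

579

P=594: rows 1, 2, 8 → Q = 66, 66, 66 ✓
P=579: rows 3, 7, 10 → Q takes values {58, 57} — violation
P=592: rows 4, 11 → Q = 65, 65 ✓
P=580: rows 5, 6, 9 → Q = 64, 64, 64 ✓
The only P value with inconsistent Q is P=579.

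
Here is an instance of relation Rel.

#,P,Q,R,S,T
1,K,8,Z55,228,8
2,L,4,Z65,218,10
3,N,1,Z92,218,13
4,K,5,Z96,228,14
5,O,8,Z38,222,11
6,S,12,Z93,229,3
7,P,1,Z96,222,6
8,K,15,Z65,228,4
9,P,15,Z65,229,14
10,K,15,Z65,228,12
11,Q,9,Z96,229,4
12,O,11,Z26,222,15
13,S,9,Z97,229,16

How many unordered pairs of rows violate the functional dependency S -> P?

S=228: all 4 rows agree on P — 0 pairs.
S=218: violating pairs (2,3) — 1 pair.
S=222: violating pairs (5,7), (7,12) — 2 pairs.
S=229: violating pairs (6,9), (6,11), (9,11), (9,13), (11,13) — 5 pairs.

8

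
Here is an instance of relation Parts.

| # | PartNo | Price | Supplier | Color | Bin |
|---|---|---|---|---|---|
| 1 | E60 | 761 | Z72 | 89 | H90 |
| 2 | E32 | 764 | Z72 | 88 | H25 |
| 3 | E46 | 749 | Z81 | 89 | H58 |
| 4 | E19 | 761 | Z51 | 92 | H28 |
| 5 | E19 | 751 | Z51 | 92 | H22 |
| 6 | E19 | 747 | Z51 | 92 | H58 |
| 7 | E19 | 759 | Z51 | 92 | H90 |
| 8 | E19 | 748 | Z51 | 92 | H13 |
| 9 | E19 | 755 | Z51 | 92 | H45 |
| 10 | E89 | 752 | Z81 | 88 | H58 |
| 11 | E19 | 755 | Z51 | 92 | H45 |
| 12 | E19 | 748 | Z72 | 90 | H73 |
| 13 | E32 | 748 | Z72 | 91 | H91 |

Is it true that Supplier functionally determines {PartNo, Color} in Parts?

Supplier=Z72: rows 1, 2, 12, 13 → {PartNo,Color} takes values {(E60, 89), (E32, 88), (E19, 90), (E32, 91)} — violation
Supplier=Z81: rows 3, 10 → {PartNo,Color} takes values {(E46, 89), (E89, 88)} — violation
Supplier=Z51: rows 4, 5, 6, 7, 8, 9, 11 → {PartNo,Color} = (E19, 92), (E19, 92), (E19, 92), (E19, 92), (E19, 92), (E19, 92), (E19, 92) ✓
Two rows agree on Supplier but differ on {PartNo, Color}, so Supplier → {PartNo, Color} does not hold.

No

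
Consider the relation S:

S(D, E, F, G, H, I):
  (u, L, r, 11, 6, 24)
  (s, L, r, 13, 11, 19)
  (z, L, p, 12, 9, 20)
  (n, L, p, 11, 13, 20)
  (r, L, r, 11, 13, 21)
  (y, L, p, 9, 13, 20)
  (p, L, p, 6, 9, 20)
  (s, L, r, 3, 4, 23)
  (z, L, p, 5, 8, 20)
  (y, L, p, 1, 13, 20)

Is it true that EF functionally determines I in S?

No

(E=L, F=r): 4 rows → I takes values {24, 19, 21, 23} — violation
(E=L, F=p): 6 rows → I = 20, 20, 20, 20, 20, 20 ✓
Two rows agree on EF but differ on I, so EF -> I does not hold.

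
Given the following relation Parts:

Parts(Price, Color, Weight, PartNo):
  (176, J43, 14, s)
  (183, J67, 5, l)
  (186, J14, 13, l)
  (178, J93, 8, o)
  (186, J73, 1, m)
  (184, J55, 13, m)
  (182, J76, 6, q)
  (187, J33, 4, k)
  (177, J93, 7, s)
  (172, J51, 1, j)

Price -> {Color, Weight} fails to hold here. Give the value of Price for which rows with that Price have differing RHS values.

186

Price=176: 1 row → {Color,Weight} = (J43, 14) ✓
Price=183: 1 row → {Color,Weight} = (J67, 5) ✓
Price=186: 2 rows → {Color,Weight} takes values {(J14, 13), (J73, 1)} — violation
Price=178: 1 row → {Color,Weight} = (J93, 8) ✓
Price=184: 1 row → {Color,Weight} = (J55, 13) ✓
Price=182: 1 row → {Color,Weight} = (J76, 6) ✓
Price=187: 1 row → {Color,Weight} = (J33, 4) ✓
Price=177: 1 row → {Color,Weight} = (J93, 7) ✓
Price=172: 1 row → {Color,Weight} = (J51, 1) ✓
The only Price value with inconsistent RHS is Price=186.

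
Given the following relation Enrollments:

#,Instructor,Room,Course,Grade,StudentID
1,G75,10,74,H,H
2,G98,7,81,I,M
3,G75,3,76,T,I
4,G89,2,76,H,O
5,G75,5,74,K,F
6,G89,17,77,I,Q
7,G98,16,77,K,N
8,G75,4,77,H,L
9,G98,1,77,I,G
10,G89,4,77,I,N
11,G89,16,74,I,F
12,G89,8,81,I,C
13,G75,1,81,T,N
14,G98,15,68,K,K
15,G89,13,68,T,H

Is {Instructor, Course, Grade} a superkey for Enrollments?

No

Rows 6 and 10 have the same {Instructor, Course, Grade} value (Instructor=G89, Course=77, Grade=I) but are distinct tuples, so {Instructor, Course, Grade} does not determine every attribute — not a superkey.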